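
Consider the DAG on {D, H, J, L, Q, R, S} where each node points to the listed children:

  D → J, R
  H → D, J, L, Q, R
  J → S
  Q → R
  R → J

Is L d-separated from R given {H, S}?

There are 6 undirected paths between L and R; checking each against the conditioning set {H, S}:
Path 1: L ← H → R
  H is a fork here and H is conditioned on, so the path is blocked at H.
Path 2: L ← H → J ← R
  H is a fork here and H is conditioned on, so the path is blocked at H.
Path 3: L ← H → J ← D → R
  H is a fork here and H is conditioned on, so the path is blocked at H.
Path 4: L ← H → Q → R
  H is a fork here and H is conditioned on, so the path is blocked at H.
Path 5: L ← H → D → R
  H is a fork here and H is conditioned on, so the path is blocked at H.
Path 6: L ← H → D → J ← R
  H is a fork here and H is conditioned on, so the path is blocked at H.
Since every path is blocked, d-separation holds.

Yes — L and R are d-separated given {H, S}.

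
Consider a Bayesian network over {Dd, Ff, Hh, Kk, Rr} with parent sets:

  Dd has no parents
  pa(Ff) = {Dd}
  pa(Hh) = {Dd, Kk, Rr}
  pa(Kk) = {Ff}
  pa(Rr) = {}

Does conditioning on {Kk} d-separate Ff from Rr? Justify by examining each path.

Yes — Ff and Rr are d-separated given {Kk}.

There are 2 undirected paths between Ff and Rr; checking each against the conditioning set {Kk}:
Path 1: Ff → Kk → Hh ← Rr
  Kk is a chain here and Kk is conditioned on, so the path is blocked at Kk.
Path 2: Ff ← Dd → Hh ← Rr
  Hh is a collider here and neither Hh nor any of its descendants is conditioned on, so the collider stays closed — the path is blocked at Hh.
Since every path is blocked, d-separation holds.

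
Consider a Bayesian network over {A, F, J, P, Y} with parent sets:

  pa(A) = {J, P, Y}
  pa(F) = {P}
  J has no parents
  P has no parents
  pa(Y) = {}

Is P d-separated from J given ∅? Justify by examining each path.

Yes

There is one path between P and J:
Path 1: P → A ← J
  A is a collider here and neither A nor any of its descendants is conditioned on, so the collider stays closed — the path is blocked at A.
Since every path is blocked, d-separation holds.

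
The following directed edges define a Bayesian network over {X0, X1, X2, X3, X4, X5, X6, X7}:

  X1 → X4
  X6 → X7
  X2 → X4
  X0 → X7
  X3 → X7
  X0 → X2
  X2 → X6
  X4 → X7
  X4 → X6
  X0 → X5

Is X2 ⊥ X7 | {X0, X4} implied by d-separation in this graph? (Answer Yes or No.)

We examine all 5 paths between X2 and X7:
Path 1: X2 → X6 ← X4 → X7
  X6 is a collider here and neither X6 nor any of its descendants is conditioned on, so the collider stays closed — the path is blocked at X6.
Path 2: X2 → X6 → X7
  X6 is a chain and X6 is not conditioned on — no node blocks this path, so it is active.
Path 3: X2 ← X0 → X7
  X0 is a fork here and X0 is conditioned on, so the path is blocked at X0.
Path 4: X2 → X4 → X6 → X7
  X4 is a chain here and X4 is conditioned on, so the path is blocked at X4.
Path 5: X2 → X4 → X7
  X4 is a chain here and X4 is conditioned on, so the path is blocked at X4.
Since the path X2 → X6 → X7 is active, X2 and X7 are not d-separated given {X0, X4}.

No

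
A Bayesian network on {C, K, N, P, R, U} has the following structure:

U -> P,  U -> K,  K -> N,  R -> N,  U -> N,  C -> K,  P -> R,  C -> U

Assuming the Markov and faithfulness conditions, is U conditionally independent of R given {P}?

We examine all 4 paths between U and R:
Path 1: U → K → N ← R
  N is a collider here and neither N nor any of its descendants is conditioned on, so the collider stays closed — the path is blocked at N.
Path 2: U → N ← R
  N is a collider here and neither N nor any of its descendants is conditioned on, so the collider stays closed — the path is blocked at N.
Path 3: U ← C → K → N ← R
  N is a collider here and neither N nor any of its descendants is conditioned on, so the collider stays closed — the path is blocked at N.
Path 4: U → P → R
  P is a chain here and P is conditioned on, so the path is blocked at P.
Since every path is blocked, d-separation holds.

Yes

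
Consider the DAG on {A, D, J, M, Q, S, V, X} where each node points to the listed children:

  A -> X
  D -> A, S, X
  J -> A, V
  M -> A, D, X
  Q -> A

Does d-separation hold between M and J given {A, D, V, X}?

No

We examine all 5 paths between M and J:
Path 1: M → X ← A ← J
  A is a chain here and A is conditioned on, so the path is blocked at A.
Path 2: M → X ← D → A ← J
  D is a fork here and D is conditioned on, so the path is blocked at D.
Path 3: M → A ← J
  A is a collider and A is conditioned on, which opens it — no node blocks this path, so it is active.
Path 4: M → D → X ← A ← J
  D is a chain here and D is conditioned on, so the path is blocked at D.
Path 5: M → D → A ← J
  D is a chain here and D is conditioned on, so the path is blocked at D.
At least one path is unblocked, so d-separation fails.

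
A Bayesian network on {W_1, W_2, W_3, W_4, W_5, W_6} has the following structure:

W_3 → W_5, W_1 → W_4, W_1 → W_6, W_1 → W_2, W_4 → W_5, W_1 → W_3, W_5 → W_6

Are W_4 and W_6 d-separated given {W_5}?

No

There are 4 undirected paths between W_4 and W_6; checking each against the conditioning set {W_5}:
Path 1: W_4 → W_5 ← W_3 ← W_1 → W_6
  W_5 is a collider and W_5 is conditioned on, which opens it; W_3 is a chain and W_3 is not conditioned on; W_1 is a fork and W_1 is not conditioned on — no node blocks this path, so it is active.
Path 2: W_4 → W_5 → W_6
  W_5 is a chain here and W_5 is conditioned on, so the path is blocked at W_5.
Path 3: W_4 ← W_1 → W_3 → W_5 → W_6
  W_5 is a chain here and W_5 is conditioned on, so the path is blocked at W_5.
Path 4: W_4 ← W_1 → W_6
  W_1 is a fork and W_1 is not conditioned on — no node blocks this path, so it is active.
Because an active path exists, W_4 and W_6 are not d-separated.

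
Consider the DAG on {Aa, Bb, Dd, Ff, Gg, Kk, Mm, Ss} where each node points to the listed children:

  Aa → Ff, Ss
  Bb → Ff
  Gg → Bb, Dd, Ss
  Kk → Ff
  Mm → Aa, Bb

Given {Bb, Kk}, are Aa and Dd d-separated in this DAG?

Enumerating the 3 paths from Aa to Dd and testing each for blocking by {Bb, Kk}:
Path 1: Aa → Ff ← Bb ← Gg → Dd
  Ff is a collider here and neither Ff nor any of its descendants is conditioned on, so the collider stays closed — the path is blocked at Ff.
Path 2: Aa → Ss ← Gg → Dd
  Ss is a collider here and neither Ss nor any of its descendants is conditioned on, so the collider stays closed — the path is blocked at Ss.
Path 3: Aa ← Mm → Bb ← Gg → Dd
  Mm is a fork and Mm is not conditioned on; Bb is a collider and Bb is conditioned on, which opens it; Gg is a fork and Gg is not conditioned on — no node blocks this path, so it is active.
Since the path Aa ← Mm → Bb ← Gg → Dd is active, Aa and Dd are not d-separated given {Bb, Kk}.

No — Aa and Dd are not d-separated given {Bb, Kk}.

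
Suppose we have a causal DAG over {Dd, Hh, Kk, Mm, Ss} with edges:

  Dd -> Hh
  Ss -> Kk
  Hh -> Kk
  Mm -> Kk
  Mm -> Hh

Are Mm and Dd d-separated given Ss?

We examine all 2 paths between Mm and Dd:
Path 1: Mm → Kk ← Hh ← Dd
  Kk is a collider here and neither Kk nor any of its descendants is conditioned on, so the collider stays closed — the path is blocked at Kk.
Path 2: Mm → Hh ← Dd
  Hh is a collider here and neither Hh nor any of its descendants is conditioned on, so the collider stays closed — the path is blocked at Hh.
Every path is blocked, so Mm and Dd are d-separated given {Ss}.

Yes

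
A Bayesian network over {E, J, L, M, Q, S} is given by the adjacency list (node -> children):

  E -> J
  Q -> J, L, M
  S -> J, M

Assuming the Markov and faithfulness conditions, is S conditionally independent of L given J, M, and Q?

Yes — S and L are d-separated given {J, M, Q}.

2 paths connect S and L; each must be blocked for d-separation to hold:
Path 1: S → M ← Q → L
  Q is a fork here and Q is conditioned on, so the path is blocked at Q.
Path 2: S → J ← Q → L
  Q is a fork here and Q is conditioned on, so the path is blocked at Q.
Every path is blocked, so S and L are d-separated given {J, M, Q}.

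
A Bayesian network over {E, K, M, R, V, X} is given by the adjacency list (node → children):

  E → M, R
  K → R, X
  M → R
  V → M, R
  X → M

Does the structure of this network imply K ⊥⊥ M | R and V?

There are 4 undirected paths between K and M; checking each against the conditioning set {R, V}:
Path 1: K → X → M
  X is a chain and X is not conditioned on — no node blocks this path, so it is active.
Path 2: K → R ← V → M
  V is a fork here and V is conditioned on, so the path is blocked at V.
Path 3: K → R ← E → M
  R is a collider and R is conditioned on, which opens it; E is a fork and E is not conditioned on — no node blocks this path, so it is active.
Path 4: K → R ← M
  R is a collider and R is conditioned on, which opens it — no node blocks this path, so it is active.
Since the path K → X → M is active, K and M are not d-separated given {R, V}.

No — K and M are not d-separated given {R, V}.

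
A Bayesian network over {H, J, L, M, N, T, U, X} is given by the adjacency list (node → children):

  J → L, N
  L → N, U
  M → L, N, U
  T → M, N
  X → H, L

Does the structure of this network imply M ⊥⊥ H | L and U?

No — M and H are not d-separated given {L, U}.

6 paths connect M and H; each must be blocked for d-separation to hold:
Path 1: M → U ← L ← X → H
  L is a chain here and L is conditioned on, so the path is blocked at L.
Path 2: M ← T → N ← J → L ← X → H
  N is a collider here and neither N nor any of its descendants is conditioned on, so the collider stays closed — the path is blocked at N.
Path 3: M ← T → N ← L ← X → H
  N is a collider here and neither N nor any of its descendants is conditioned on, so the collider stays closed — the path is blocked at N.
Path 4: M → L ← X → H
  L is a collider and L is conditioned on, which opens it; X is a fork and X is not conditioned on — no node blocks this path, so it is active.
Path 5: M → N ← J → L ← X → H
  N is a collider here and neither N nor any of its descendants is conditioned on, so the collider stays closed — the path is blocked at N.
Path 6: M → N ← L ← X → H
  N is a collider here and neither N nor any of its descendants is conditioned on, so the collider stays closed — the path is blocked at N.
At least one path is unblocked, so d-separation fails.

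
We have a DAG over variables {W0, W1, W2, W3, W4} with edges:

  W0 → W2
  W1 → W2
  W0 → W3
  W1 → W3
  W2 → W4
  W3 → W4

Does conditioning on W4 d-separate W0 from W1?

4 paths connect W0 and W1; each must be blocked for d-separation to hold:
  1. W0 → W2 ← W1 — W2:collider[open] ⇒ active
  2. W0 → W2 → W4 ← W3 ← W1 — W2:chain[open]; W4:collider[open]; W3:chain[open] ⇒ active
  3. W0 → W3 ← W1 — W3:collider[open] ⇒ active
  4. W0 → W3 → W4 ← W2 ← W1 — W3:chain[open]; W4:collider[open]; W2:chain[open] ⇒ active
Because an active path exists, W0 and W1 are not d-separated.

No — W0 and W1 are not d-separated given {W4}.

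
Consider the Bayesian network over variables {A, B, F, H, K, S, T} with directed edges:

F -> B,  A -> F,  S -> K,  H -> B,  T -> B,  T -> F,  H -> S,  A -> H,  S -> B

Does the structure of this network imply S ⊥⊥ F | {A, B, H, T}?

No

We examine all 6 paths between S and F:
Path 1: S ← H ← A → F
  H is a chain here and H is conditioned on, so the path is blocked at H.
Path 2: S ← H → B ← F
  H is a fork here and H is conditioned on, so the path is blocked at H.
Path 3: S ← H → B ← T → F
  H is a fork here and H is conditioned on, so the path is blocked at H.
Path 4: S → B ← F
  B is a collider and B is conditioned on, which opens it — no node blocks this path, so it is active.
Path 5: S → B ← T → F
  T is a fork here and T is conditioned on, so the path is blocked at T.
Path 6: S → B ← H ← A → F
  H is a chain here and H is conditioned on, so the path is blocked at H.
Because an active path exists, S and F are not d-separated.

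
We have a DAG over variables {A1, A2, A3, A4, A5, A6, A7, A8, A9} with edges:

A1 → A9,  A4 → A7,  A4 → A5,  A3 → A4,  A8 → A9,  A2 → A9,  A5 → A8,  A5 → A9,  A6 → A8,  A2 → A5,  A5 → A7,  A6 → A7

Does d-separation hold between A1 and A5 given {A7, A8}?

Yes

Enumerating the 5 paths from A1 to A5 and testing each for blocking by {A7, A8}:
Path 1: A1 → A9 ← A5
  A9 is a collider here and neither A9 nor any of its descendants is conditioned on, so the collider stays closed — the path is blocked at A9.
Path 2: A1 → A9 ← A2 → A5
  A9 is a collider here and neither A9 nor any of its descendants is conditioned on, so the collider stays closed — the path is blocked at A9.
Path 3: A1 → A9 ← A8 ← A5
  A9 is a collider here and neither A9 nor any of its descendants is conditioned on, so the collider stays closed — the path is blocked at A9.
Path 4: A1 → A9 ← A8 ← A6 → A7 ← A5
  A9 is a collider here and neither A9 nor any of its descendants is conditioned on, so the collider stays closed — the path is blocked at A9.
Path 5: A1 → A9 ← A8 ← A6 → A7 ← A4 → A5
  A9 is a collider here and neither A9 nor any of its descendants is conditioned on, so the collider stays closed — the path is blocked at A9.
All paths are blocked; A1 ⊥ A5 | {A7, A8} holds.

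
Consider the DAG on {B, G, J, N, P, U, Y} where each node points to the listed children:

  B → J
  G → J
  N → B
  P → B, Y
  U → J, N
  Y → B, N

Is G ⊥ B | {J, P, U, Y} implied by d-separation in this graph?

No — G and B are not d-separated given {J, P, U, Y}.

There are 4 undirected paths between G and B; checking each against the conditioning set {J, P, U, Y}:
  1. G → J ← U → N ← Y ← P → B — J:collider[open]; U:fork[blocks]; N:collider[open]; Y:chain[blocks]; P:fork[blocks] ⇒ blocked
  2. G → J ← U → N ← Y → B — J:collider[open]; U:fork[blocks]; N:collider[open]; Y:fork[blocks] ⇒ blocked
  3. G → J ← U → N → B — J:collider[open]; U:fork[blocks]; N:chain[open] ⇒ blocked
  4. G → J ← B — J:collider[open] ⇒ active
At least one path is unblocked, so d-separation fails.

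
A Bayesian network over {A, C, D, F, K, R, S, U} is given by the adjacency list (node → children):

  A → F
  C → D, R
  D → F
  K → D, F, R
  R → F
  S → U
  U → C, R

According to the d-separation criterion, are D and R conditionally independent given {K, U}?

No

We examine all 6 paths between D and R:
Path 1: D ← K → R
  K is a fork here and K is conditioned on, so the path is blocked at K.
Path 2: D ← K → F ← R
  K is a fork here and K is conditioned on, so the path is blocked at K.
Path 3: D → F ← K → R
  F is a collider here and neither F nor any of its descendants is conditioned on, so the collider stays closed — the path is blocked at F.
Path 4: D → F ← R
  F is a collider here and neither F nor any of its descendants is conditioned on, so the collider stays closed — the path is blocked at F.
Path 5: D ← C → R
  C is a fork and C is not conditioned on — no node blocks this path, so it is active.
Path 6: D ← C ← U → R
  U is a fork here and U is conditioned on, so the path is blocked at U.
Since the path D ← C → R is active, D and R are not d-separated given {K, U}.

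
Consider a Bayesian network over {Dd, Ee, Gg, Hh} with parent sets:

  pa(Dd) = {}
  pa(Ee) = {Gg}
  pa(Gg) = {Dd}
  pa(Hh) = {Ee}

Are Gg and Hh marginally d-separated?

No

Only one path connects Gg and Hh:
Path 1: Gg → Ee → Hh
  Ee is a chain and Ee is not conditioned on — no node blocks this path, so it is active.
At least one path is unblocked, so d-separation fails.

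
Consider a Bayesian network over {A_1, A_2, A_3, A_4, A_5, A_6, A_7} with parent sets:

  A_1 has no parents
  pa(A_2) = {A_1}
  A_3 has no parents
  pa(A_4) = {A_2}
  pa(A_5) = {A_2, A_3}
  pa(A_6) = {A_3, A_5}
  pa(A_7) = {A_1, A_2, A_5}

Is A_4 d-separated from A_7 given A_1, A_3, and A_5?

No

3 paths connect A_4 and A_7; each must be blocked for d-separation to hold:
  1. A_4 ← A_2 → A_5 → A_7 — A_2:fork[open]; A_5:chain[blocks] ⇒ blocked
  2. A_4 ← A_2 → A_7 — A_2:fork[open] ⇒ active
  3. A_4 ← A_2 ← A_1 → A_7 — A_2:chain[open]; A_1:fork[blocks] ⇒ blocked
At least one path is unblocked, so d-separation fails.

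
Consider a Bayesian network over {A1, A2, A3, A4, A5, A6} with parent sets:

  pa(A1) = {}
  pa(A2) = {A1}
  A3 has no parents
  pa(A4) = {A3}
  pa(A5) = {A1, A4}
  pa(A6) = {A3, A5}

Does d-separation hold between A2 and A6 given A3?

No — A2 and A6 are not d-separated given {A3}.

Enumerating the 2 paths from A2 to A6 and testing each for blocking by {A3}:
Path 1: A2 ← A1 → A5 → A6
  A1 is a fork and A1 is not conditioned on; A5 is a chain and A5 is not conditioned on — no node blocks this path, so it is active.
Path 2: A2 ← A1 → A5 ← A4 ← A3 → A6
  A5 is a collider here and neither A5 nor any of its descendants is conditioned on, so the collider stays closed — the path is blocked at A5.
At least one path is unblocked, so d-separation fails.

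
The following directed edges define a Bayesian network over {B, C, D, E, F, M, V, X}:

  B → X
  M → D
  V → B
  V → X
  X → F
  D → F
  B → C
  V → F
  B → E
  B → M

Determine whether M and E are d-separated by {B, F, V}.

Yes

Enumerating the 5 paths from M to E and testing each for blocking by {B, F, V}:
  1. M → D → F ← V → X ← B → E — D:chain[open]; F:collider[open]; V:fork[blocks]; X:collider[open]; B:fork[blocks] ⇒ blocked
  2. M → D → F ← V → B → E — D:chain[open]; F:collider[open]; V:fork[blocks]; B:chain[blocks] ⇒ blocked
  3. M → D → F ← X ← V → B → E — D:chain[open]; F:collider[open]; X:chain[open]; V:fork[blocks]; B:chain[blocks] ⇒ blocked
  4. M → D → F ← X ← B → E — D:chain[open]; F:collider[open]; X:chain[open]; B:fork[blocks] ⇒ blocked
  5. M ← B → E — B:fork[blocks] ⇒ blocked
Every path is blocked, so M and E are d-separated given {B, F, V}.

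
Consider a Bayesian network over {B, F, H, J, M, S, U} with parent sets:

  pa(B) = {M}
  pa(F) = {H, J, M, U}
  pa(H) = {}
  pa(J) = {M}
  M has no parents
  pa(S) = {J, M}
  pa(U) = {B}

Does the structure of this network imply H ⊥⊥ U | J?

Yes

There are 4 undirected paths between H and U; checking each against the conditioning set {J}:
Path 1: H → F ← M → B → U
  F is a collider here and neither F nor any of its descendants is conditioned on, so the collider stays closed — the path is blocked at F.
Path 2: H → F ← U
  F is a collider here and neither F nor any of its descendants is conditioned on, so the collider stays closed — the path is blocked at F.
Path 3: H → F ← J ← M → B → U
  F is a collider here and neither F nor any of its descendants is conditioned on, so the collider stays closed — the path is blocked at F.
Path 4: H → F ← J → S ← M → B → U
  F is a collider here and neither F nor any of its descendants is conditioned on, so the collider stays closed — the path is blocked at F.
All paths are blocked; H ⊥ U | {J} holds.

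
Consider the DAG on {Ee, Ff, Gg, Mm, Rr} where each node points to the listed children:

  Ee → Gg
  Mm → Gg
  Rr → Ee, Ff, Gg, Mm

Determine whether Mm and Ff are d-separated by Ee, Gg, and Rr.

Yes

3 paths connect Mm and Ff; each must be blocked for d-separation to hold:
  1. Mm ← Rr → Ff — Rr:fork[blocks] ⇒ blocked
  2. Mm → Gg ← Rr → Ff — Gg:collider[open]; Rr:fork[blocks] ⇒ blocked
  3. Mm → Gg ← Ee ← Rr → Ff — Gg:collider[open]; Ee:chain[blocks]; Rr:fork[blocks] ⇒ blocked
Since every path is blocked, d-separation holds.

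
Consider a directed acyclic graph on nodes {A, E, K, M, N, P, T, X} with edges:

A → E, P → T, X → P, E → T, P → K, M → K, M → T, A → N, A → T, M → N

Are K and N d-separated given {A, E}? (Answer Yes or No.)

No

6 paths connect K and N; each must be blocked for d-separation to hold:
Path 1: K ← M → T ← E ← A → N
  T is a collider here and neither T nor any of its descendants is conditioned on, so the collider stays closed — the path is blocked at T.
Path 2: K ← M → T ← A → N
  T is a collider here and neither T nor any of its descendants is conditioned on, so the collider stays closed — the path is blocked at T.
Path 3: K ← M → N
  M is a fork and M is not conditioned on — no node blocks this path, so it is active.
Path 4: K ← P → T ← M → N
  T is a collider here and neither T nor any of its descendants is conditioned on, so the collider stays closed — the path is blocked at T.
Path 5: K ← P → T ← E ← A → N
  T is a collider here and neither T nor any of its descendants is conditioned on, so the collider stays closed — the path is blocked at T.
Path 6: K ← P → T ← A → N
  T is a collider here and neither T nor any of its descendants is conditioned on, so the collider stays closed — the path is blocked at T.
At least one path is unblocked, so d-separation fails.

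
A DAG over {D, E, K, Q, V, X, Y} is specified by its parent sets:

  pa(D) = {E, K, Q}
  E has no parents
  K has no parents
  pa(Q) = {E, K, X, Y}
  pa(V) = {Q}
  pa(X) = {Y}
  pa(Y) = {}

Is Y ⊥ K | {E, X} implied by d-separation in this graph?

Yes

There are 6 undirected paths between Y and K; checking each against the conditioning set {E, X}:
  1. Y → Q → D ← K — Q:chain[open]; D:collider[blocks] ⇒ blocked
  2. Y → Q ← E → D ← K — Q:collider[blocks]; E:fork[blocks]; D:collider[blocks] ⇒ blocked
  3. Y → Q ← K — Q:collider[blocks] ⇒ blocked
  4. Y → X → Q → D ← K — X:chain[blocks]; Q:chain[open]; D:collider[blocks] ⇒ blocked
  5. Y → X → Q ← E → D ← K — X:chain[blocks]; Q:collider[blocks]; E:fork[blocks]; D:collider[blocks] ⇒ blocked
  6. Y → X → Q ← K — X:chain[blocks]; Q:collider[blocks] ⇒ blocked
All paths are blocked; Y ⊥ K | {E, X} holds.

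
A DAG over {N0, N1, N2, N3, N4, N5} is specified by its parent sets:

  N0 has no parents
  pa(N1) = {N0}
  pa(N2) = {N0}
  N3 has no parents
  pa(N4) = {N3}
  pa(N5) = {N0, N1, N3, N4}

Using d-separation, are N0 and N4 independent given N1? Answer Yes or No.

Enumerating the 4 paths from N0 to N4 and testing each for blocking by {N1}:
Path 1: N0 → N5 ← N3 → N4
  N5 is a collider here and neither N5 nor any of its descendants is conditioned on, so the collider stays closed — the path is blocked at N5.
Path 2: N0 → N5 ← N4
  N5 is a collider here and neither N5 nor any of its descendants is conditioned on, so the collider stays closed — the path is blocked at N5.
Path 3: N0 → N1 → N5 ← N3 → N4
  N1 is a chain here and N1 is conditioned on, so the path is blocked at N1.
Path 4: N0 → N1 → N5 ← N4
  N1 is a chain here and N1 is conditioned on, so the path is blocked at N1.
All paths are blocked; N0 ⊥ N4 | {N1} holds.

Yes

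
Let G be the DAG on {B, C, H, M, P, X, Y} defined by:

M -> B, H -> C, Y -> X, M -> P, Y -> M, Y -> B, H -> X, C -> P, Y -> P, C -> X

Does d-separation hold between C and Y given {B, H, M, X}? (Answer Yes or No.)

We examine all 5 paths between C and Y:
Path 1: C → X ← Y
  X is a collider and X is conditioned on, which opens it — no node blocks this path, so it is active.
Path 2: C ← H → X ← Y
  H is a fork here and H is conditioned on, so the path is blocked at H.
Path 3: C → P ← M ← Y
  P is a collider here and neither P nor any of its descendants is conditioned on, so the collider stays closed — the path is blocked at P.
Path 4: C → P ← M → B ← Y
  P is a collider here and neither P nor any of its descendants is conditioned on, so the collider stays closed — the path is blocked at P.
Path 5: C → P ← Y
  P is a collider here and neither P nor any of its descendants is conditioned on, so the collider stays closed — the path is blocked at P.
Since the path C → X ← Y is active, C and Y are not d-separated given {B, H, M, X}.

No — C and Y are not d-separated given {B, H, M, X}.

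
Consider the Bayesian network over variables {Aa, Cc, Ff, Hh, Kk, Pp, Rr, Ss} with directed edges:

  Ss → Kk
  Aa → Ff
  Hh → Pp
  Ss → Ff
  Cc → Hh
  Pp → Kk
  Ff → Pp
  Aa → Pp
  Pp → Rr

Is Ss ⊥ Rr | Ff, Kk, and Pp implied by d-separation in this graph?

There are 3 undirected paths between Ss and Rr; checking each against the conditioning set {Ff, Kk, Pp}:
Path 1: Ss → Kk ← Pp → Rr
  Pp is a fork here and Pp is conditioned on, so the path is blocked at Pp.
Path 2: Ss → Ff → Pp → Rr
  Ff is a chain here and Ff is conditioned on, so the path is blocked at Ff.
Path 3: Ss → Ff ← Aa → Pp → Rr
  Pp is a chain here and Pp is conditioned on, so the path is blocked at Pp.
Since every path is blocked, d-separation holds.

Yes — Ss and Rr are d-separated given {Ff, Kk, Pp}.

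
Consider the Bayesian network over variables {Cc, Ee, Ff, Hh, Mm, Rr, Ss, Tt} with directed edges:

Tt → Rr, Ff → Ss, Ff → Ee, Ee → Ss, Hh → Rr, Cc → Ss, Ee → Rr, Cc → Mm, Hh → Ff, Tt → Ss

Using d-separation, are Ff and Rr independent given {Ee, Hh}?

Yes — Ff and Rr are d-separated given {Ee, Hh}.

There are 5 undirected paths between Ff and Rr; checking each against the conditioning set {Ee, Hh}:
Path 1: Ff ← Hh → Rr
  Hh is a fork here and Hh is conditioned on, so the path is blocked at Hh.
Path 2: Ff → Ee → Ss ← Tt → Rr
  Ee is a chain here and Ee is conditioned on, so the path is blocked at Ee.
Path 3: Ff → Ee → Rr
  Ee is a chain here and Ee is conditioned on, so the path is blocked at Ee.
Path 4: Ff → Ss ← Ee → Rr
  Ss is a collider here and neither Ss nor any of its descendants is conditioned on, so the collider stays closed — the path is blocked at Ss.
Path 5: Ff → Ss ← Tt → Rr
  Ss is a collider here and neither Ss nor any of its descendants is conditioned on, so the collider stays closed — the path is blocked at Ss.
Every path is blocked, so Ff and Rr are d-separated given {Ee, Hh}.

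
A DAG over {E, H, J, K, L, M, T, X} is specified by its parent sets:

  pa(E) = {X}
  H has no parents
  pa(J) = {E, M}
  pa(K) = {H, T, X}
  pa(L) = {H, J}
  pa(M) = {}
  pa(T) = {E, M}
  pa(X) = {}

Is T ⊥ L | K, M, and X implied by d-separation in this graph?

There are 6 undirected paths between T and L; checking each against the conditioning set {K, M, X}:
Path 1: T ← E ← X → K ← H → L
  X is a fork here and X is conditioned on, so the path is blocked at X.
Path 2: T ← E → J → L
  E is a fork and E is not conditioned on; J is a chain and J is not conditioned on — no node blocks this path, so it is active.
Path 3: T ← M → J → L
  M is a fork here and M is conditioned on, so the path is blocked at M.
Path 4: T ← M → J ← E ← X → K ← H → L
  M is a fork here and M is conditioned on, so the path is blocked at M.
Path 5: T → K ← X → E → J → L
  X is a fork here and X is conditioned on, so the path is blocked at X.
Path 6: T → K ← H → L
  K is a collider and K is conditioned on, which opens it; H is a fork and H is not conditioned on — no node blocks this path, so it is active.
Because an active path exists, T and L are not d-separated.

No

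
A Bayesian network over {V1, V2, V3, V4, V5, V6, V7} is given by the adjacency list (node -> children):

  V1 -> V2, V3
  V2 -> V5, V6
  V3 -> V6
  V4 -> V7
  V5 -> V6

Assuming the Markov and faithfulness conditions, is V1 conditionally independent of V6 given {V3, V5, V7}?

3 paths connect V1 and V6; each must be blocked for d-separation to hold:
Path 1: V1 → V2 → V5 → V6
  V5 is a chain here and V5 is conditioned on, so the path is blocked at V5.
Path 2: V1 → V2 → V6
  V2 is a chain and V2 is not conditioned on — no node blocks this path, so it is active.
Path 3: V1 → V3 → V6
  V3 is a chain here and V3 is conditioned on, so the path is blocked at V3.
Because an active path exists, V1 and V6 are not d-separated.

No — V1 and V6 are not d-separated given {V3, V5, V7}.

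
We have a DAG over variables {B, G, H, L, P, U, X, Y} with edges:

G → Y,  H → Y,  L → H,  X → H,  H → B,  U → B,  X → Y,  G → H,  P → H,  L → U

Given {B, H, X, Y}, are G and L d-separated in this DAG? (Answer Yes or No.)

There are 6 undirected paths between G and L; checking each against the conditioning set {B, H, X, Y}:
Path 1: G → Y ← H → B ← U ← L
  H is a fork here and H is conditioned on, so the path is blocked at H.
Path 2: G → Y ← H ← L
  H is a chain here and H is conditioned on, so the path is blocked at H.
Path 3: G → Y ← X → H → B ← U ← L
  X is a fork here and X is conditioned on, so the path is blocked at X.
Path 4: G → Y ← X → H ← L
  X is a fork here and X is conditioned on, so the path is blocked at X.
Path 5: G → H → B ← U ← L
  H is a chain here and H is conditioned on, so the path is blocked at H.
Path 6: G → H ← L
  H is a collider and H is conditioned on, which opens it — no node blocks this path, so it is active.
At least one path is unblocked, so d-separation fails.

No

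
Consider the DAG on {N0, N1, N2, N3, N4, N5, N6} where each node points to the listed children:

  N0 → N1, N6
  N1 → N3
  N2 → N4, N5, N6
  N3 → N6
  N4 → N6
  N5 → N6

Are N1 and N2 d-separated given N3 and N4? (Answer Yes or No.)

6 paths connect N1 and N2; each must be blocked for d-separation to hold:
  1. N1 ← N0 → N6 ← N2 — N0:fork[open]; N6:collider[blocks] ⇒ blocked
  2. N1 ← N0 → N6 ← N4 ← N2 — N0:fork[open]; N6:collider[blocks]; N4:chain[blocks] ⇒ blocked
  3. N1 ← N0 → N6 ← N5 ← N2 — N0:fork[open]; N6:collider[blocks]; N5:chain[open] ⇒ blocked
  4. N1 → N3 → N6 ← N2 — N3:chain[blocks]; N6:collider[blocks] ⇒ blocked
  5. N1 → N3 → N6 ← N4 ← N2 — N3:chain[blocks]; N6:collider[blocks]; N4:chain[blocks] ⇒ blocked
  6. N1 → N3 → N6 ← N5 ← N2 — N3:chain[blocks]; N6:collider[blocks]; N5:chain[open] ⇒ blocked
Since every path is blocked, d-separation holds.

Yes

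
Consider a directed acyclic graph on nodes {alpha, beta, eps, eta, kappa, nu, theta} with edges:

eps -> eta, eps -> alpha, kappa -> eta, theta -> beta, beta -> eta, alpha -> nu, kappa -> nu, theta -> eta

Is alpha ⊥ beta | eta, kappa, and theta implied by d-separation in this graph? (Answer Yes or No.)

No — alpha and beta are not d-separated given {eta, kappa, theta}.

There are 4 undirected paths between alpha and beta; checking each against the conditioning set {eta, kappa, theta}:
Path 1: alpha ← eps → eta ← theta → beta
  theta is a fork here and theta is conditioned on, so the path is blocked at theta.
Path 2: alpha ← eps → eta ← beta
  eps is a fork and eps is not conditioned on; eta is a collider and eta is conditioned on, which opens it — no node blocks this path, so it is active.
Path 3: alpha → nu ← kappa → eta ← theta → beta
  nu is a collider here and neither nu nor any of its descendants is conditioned on, so the collider stays closed — the path is blocked at nu.
Path 4: alpha → nu ← kappa → eta ← beta
  nu is a collider here and neither nu nor any of its descendants is conditioned on, so the collider stays closed — the path is blocked at nu.
Since the path alpha ← eps → eta ← beta is active, alpha and beta are not d-separated given {eta, kappa, theta}.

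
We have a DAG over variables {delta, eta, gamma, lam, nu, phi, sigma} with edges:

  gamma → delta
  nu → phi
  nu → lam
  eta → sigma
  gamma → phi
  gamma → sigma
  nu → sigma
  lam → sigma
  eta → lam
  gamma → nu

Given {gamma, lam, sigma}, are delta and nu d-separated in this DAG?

5 paths connect delta and nu; each must be blocked for d-separation to hold:
Path 1: delta ← gamma → phi ← nu
  gamma is a fork here and gamma is conditioned on, so the path is blocked at gamma.
Path 2: delta ← gamma → sigma ← nu
  gamma is a fork here and gamma is conditioned on, so the path is blocked at gamma.
Path 3: delta ← gamma → sigma ← eta → lam ← nu
  gamma is a fork here and gamma is conditioned on, so the path is blocked at gamma.
Path 4: delta ← gamma → sigma ← lam ← nu
  gamma is a fork here and gamma is conditioned on, so the path is blocked at gamma.
Path 5: delta ← gamma → nu
  gamma is a fork here and gamma is conditioned on, so the path is blocked at gamma.
All paths are blocked; delta ⊥ nu | {gamma, lam, sigma} holds.

Yes — delta and nu are d-separated given {gamma, lam, sigma}.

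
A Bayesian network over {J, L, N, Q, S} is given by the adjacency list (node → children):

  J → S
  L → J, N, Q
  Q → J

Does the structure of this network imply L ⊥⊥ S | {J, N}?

There are 2 undirected paths between L and S; checking each against the conditioning set {J, N}:
  1. L → Q → J → S — Q:chain[open]; J:chain[blocks] ⇒ blocked
  2. L → J → S — J:chain[blocks] ⇒ blocked
Every path is blocked, so L and S are d-separated given {J, N}.

Yes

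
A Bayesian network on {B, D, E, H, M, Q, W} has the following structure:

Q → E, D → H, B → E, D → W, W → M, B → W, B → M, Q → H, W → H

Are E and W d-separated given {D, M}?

No

We examine all 4 paths between E and W:
  1. E ← B → W — B:fork[open] ⇒ active
  2. E ← B → M ← W — B:fork[open]; M:collider[open] ⇒ active
  3. E ← Q → H ← W — Q:fork[open]; H:collider[blocks] ⇒ blocked
  4. E ← Q → H ← D → W — Q:fork[open]; H:collider[blocks]; D:fork[blocks] ⇒ blocked
Because an active path exists, E and W are not d-separated.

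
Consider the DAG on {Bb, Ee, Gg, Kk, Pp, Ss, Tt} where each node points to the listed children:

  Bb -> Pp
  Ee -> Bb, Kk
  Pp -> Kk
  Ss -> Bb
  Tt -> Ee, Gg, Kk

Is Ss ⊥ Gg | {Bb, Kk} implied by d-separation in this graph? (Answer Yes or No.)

We examine all 4 paths between Ss and Gg:
Path 1: Ss → Bb ← Ee → Kk ← Tt → Gg
  Bb is a collider and Bb is conditioned on, which opens it; Ee is a fork and Ee is not conditioned on; Kk is a collider and Kk is conditioned on, which opens it; Tt is a fork and Tt is not conditioned on — no node blocks this path, so it is active.
Path 2: Ss → Bb ← Ee ← Tt → Gg
  Bb is a collider and Bb is conditioned on, which opens it; Ee is a chain and Ee is not conditioned on; Tt is a fork and Tt is not conditioned on — no node blocks this path, so it is active.
Path 3: Ss → Bb → Pp → Kk ← Tt → Gg
  Bb is a chain here and Bb is conditioned on, so the path is blocked at Bb.
Path 4: Ss → Bb → Pp → Kk ← Ee ← Tt → Gg
  Bb is a chain here and Bb is conditioned on, so the path is blocked at Bb.
Since the path Ss → Bb ← Ee → Kk ← Tt → Gg is active, Ss and Gg are not d-separated given {Bb, Kk}.

No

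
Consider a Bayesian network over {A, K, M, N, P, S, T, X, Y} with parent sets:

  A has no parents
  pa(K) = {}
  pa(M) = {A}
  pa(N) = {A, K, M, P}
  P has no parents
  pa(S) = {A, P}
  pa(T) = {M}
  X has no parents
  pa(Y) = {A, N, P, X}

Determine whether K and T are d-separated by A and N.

Enumerating the 6 paths from K to T and testing each for blocking by {A, N}:
Path 1: K → N ← P → S ← A → M → T
  S is a collider here and neither S nor any of its descendants is conditioned on, so the collider stays closed — the path is blocked at S.
Path 2: K → N ← P → Y ← A → M → T
  Y is a collider here and neither Y nor any of its descendants is conditioned on, so the collider stays closed — the path is blocked at Y.
Path 3: K → N → Y ← P → S ← A → M → T
  N is a chain here and N is conditioned on, so the path is blocked at N.
Path 4: K → N → Y ← A → M → T
  N is a chain here and N is conditioned on, so the path is blocked at N.
Path 5: K → N ← A → M → T
  A is a fork here and A is conditioned on, so the path is blocked at A.
Path 6: K → N ← M → T
  N is a collider and N is conditioned on, which opens it; M is a fork and M is not conditioned on — no node blocks this path, so it is active.
At least one path is unblocked, so d-separation fails.

No — K and T are not d-separated given {A, N}.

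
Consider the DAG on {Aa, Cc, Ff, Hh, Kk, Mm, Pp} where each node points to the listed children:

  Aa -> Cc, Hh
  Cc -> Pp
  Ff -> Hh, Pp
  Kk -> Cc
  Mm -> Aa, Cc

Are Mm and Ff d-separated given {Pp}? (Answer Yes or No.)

No — Mm and Ff are not d-separated given {Pp}.

Enumerating the 4 paths from Mm to Ff and testing each for blocking by {Pp}:
  1. Mm → Cc ← Aa → Hh ← Ff — Cc:collider[open]; Aa:fork[open]; Hh:collider[blocks] ⇒ blocked
  2. Mm → Cc → Pp ← Ff — Cc:chain[open]; Pp:collider[open] ⇒ active
  3. Mm → Aa → Cc → Pp ← Ff — Aa:chain[open]; Cc:chain[open]; Pp:collider[open] ⇒ active
  4. Mm → Aa → Hh ← Ff — Aa:chain[open]; Hh:collider[blocks] ⇒ blocked
Because an active path exists, Mm and Ff are not d-separated.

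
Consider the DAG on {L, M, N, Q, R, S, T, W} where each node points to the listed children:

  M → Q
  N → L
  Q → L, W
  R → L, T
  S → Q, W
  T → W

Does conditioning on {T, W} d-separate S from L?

There are 4 undirected paths between S and L; checking each against the conditioning set {T, W}:
  1. S → Q → W ← T ← R → L — Q:chain[open]; W:collider[open]; T:chain[blocks]; R:fork[open] ⇒ blocked
  2. S → Q → L — Q:chain[open] ⇒ active
  3. S → W ← Q → L — W:collider[open]; Q:fork[open] ⇒ active
  4. S → W ← T ← R → L — W:collider[open]; T:chain[blocks]; R:fork[open] ⇒ blocked
At least one path is unblocked, so d-separation fails.

No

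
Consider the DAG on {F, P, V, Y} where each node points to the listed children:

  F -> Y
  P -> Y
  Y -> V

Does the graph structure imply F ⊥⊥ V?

No

The only undirected path from F to V is:
Path 1: F → Y → V
  Y is a chain and Y is not conditioned on — no node blocks this path, so it is active.
At least one path is unblocked, so d-separation fails.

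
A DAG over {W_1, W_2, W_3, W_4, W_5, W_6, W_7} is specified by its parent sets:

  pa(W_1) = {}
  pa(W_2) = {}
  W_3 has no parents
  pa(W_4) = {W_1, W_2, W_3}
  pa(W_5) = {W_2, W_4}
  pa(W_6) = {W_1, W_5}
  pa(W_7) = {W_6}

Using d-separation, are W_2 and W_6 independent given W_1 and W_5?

Yes

4 paths connect W_2 and W_6; each must be blocked for d-separation to hold:
Path 1: W_2 → W_5 ← W_4 ← W_1 → W_6
  W_1 is a fork here and W_1 is conditioned on, so the path is blocked at W_1.
Path 2: W_2 → W_5 → W_6
  W_5 is a chain here and W_5 is conditioned on, so the path is blocked at W_5.
Path 3: W_2 → W_4 → W_5 → W_6
  W_5 is a chain here and W_5 is conditioned on, so the path is blocked at W_5.
Path 4: W_2 → W_4 ← W_1 → W_6
  W_1 is a fork here and W_1 is conditioned on, so the path is blocked at W_1.
Since every path is blocked, d-separation holds.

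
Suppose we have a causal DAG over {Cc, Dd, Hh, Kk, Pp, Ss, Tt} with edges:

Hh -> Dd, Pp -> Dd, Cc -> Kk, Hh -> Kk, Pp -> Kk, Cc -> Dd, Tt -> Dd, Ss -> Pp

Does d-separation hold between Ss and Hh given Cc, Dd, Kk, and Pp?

Yes

Enumerating the 4 paths from Ss to Hh and testing each for blocking by {Cc, Dd, Kk, Pp}:
  1. Ss → Pp → Dd ← Hh — Pp:chain[blocks]; Dd:collider[open] ⇒ blocked
  2. Ss → Pp → Dd ← Cc → Kk ← Hh — Pp:chain[blocks]; Dd:collider[open]; Cc:fork[blocks]; Kk:collider[open] ⇒ blocked
  3. Ss → Pp → Kk ← Hh — Pp:chain[blocks]; Kk:collider[open] ⇒ blocked
  4. Ss → Pp → Kk ← Cc → Dd ← Hh — Pp:chain[blocks]; Kk:collider[open]; Cc:fork[blocks]; Dd:collider[open] ⇒ blocked
All paths are blocked; Ss ⊥ Hh | {Cc, Dd, Kk, Pp} holds.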